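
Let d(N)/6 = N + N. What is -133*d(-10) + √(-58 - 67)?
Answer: 15960 + 5*I*√5 ≈ 15960.0 + 11.18*I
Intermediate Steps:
d(N) = 12*N (d(N) = 6*(N + N) = 6*(2*N) = 12*N)
-133*d(-10) + √(-58 - 67) = -1596*(-10) + √(-58 - 67) = -133*(-120) + √(-125) = 15960 + 5*I*√5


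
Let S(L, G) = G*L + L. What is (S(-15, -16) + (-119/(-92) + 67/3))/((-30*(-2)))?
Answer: 68621/16560 ≈ 4.1438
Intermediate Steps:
S(L, G) = L + G*L
(S(-15, -16) + (-119/(-92) + 67/3))/((-30*(-2))) = (-15*(1 - 16) + (-119/(-92) + 67/3))/((-30*(-2))) = (-15*(-15) + (-119*(-1/92) + 67*(⅓)))/60 = (225 + (119/92 + 67/3))*(1/60) = (225 + 6521/276)*(1/60) = (68621/276)*(1/60) = 68621/16560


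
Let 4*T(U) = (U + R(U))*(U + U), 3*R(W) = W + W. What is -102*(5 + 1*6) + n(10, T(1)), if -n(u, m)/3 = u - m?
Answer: -2299/2 ≈ -1149.5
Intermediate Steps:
R(W) = 2*W/3 (R(W) = (W + W)/3 = (2*W)/3 = 2*W/3)
T(U) = 5*U²/6 (T(U) = ((U + 2*U/3)*(U + U))/4 = ((5*U/3)*(2*U))/4 = (10*U²/3)/4 = 5*U²/6)
n(u, m) = -3*u + 3*m (n(u, m) = -3*(u - m) = -3*u + 3*m)
-102*(5 + 1*6) + n(10, T(1)) = -102*(5 + 1*6) + (-3*10 + 3*((⅚)*1²)) = -102*(5 + 6) + (-30 + 3*((⅚)*1)) = -102*11 + (-30 + 3*(⅚)) = -1122 + (-30 + 5/2) = -1122 - 55/2 = -2299/2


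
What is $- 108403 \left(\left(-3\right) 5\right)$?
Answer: $1626045$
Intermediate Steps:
$- 108403 \left(\left(-3\right) 5\right) = \left(-108403\right) \left(-15\right) = 1626045$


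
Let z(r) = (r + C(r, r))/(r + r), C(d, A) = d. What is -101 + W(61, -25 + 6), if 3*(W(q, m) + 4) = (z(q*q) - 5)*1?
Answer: -319/3 ≈ -106.33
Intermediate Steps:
z(r) = 1 (z(r) = (r + r)/(r + r) = (2*r)/((2*r)) = (2*r)*(1/(2*r)) = 1)
W(q, m) = -16/3 (W(q, m) = -4 + ((1 - 5)*1)/3 = -4 + (-4*1)/3 = -4 + (1/3)*(-4) = -4 - 4/3 = -16/3)
-101 + W(61, -25 + 6) = -101 - 16/3 = -319/3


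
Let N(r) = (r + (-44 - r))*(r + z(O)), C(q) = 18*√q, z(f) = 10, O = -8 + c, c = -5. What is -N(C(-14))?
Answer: 440 + 792*I*√14 ≈ 440.0 + 2963.4*I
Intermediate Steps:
O = -13 (O = -8 - 5 = -13)
N(r) = -440 - 44*r (N(r) = (r + (-44 - r))*(r + 10) = -44*(10 + r) = -440 - 44*r)
-N(C(-14)) = -(-440 - 792*√(-14)) = -(-440 - 792*I*√14) = 440 + 792*I*√14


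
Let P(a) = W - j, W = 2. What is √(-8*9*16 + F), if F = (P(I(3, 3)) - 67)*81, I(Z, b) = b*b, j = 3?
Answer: 6*I*√185 ≈ 81.609*I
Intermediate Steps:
I(Z, b) = b²
P(a) = -1 (P(a) = 2 - 1*3 = 2 - 3 = -1)
F = -5508 (F = (-1 - 67)*81 = -68*81 = -5508)
√(-8*9*16 + F) = √(-8*9*16 - 5508) = √(-72*16 - 5508) = √(-1152 - 5508) = √(-6660) = 6*I*√185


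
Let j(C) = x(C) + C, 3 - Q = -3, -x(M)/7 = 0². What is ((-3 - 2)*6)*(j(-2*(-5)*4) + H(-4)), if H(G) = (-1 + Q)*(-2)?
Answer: -900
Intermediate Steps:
x(M) = 0 (x(M) = -7*0² = -7*0 = 0)
Q = 6 (Q = 3 - 1*(-3) = 3 + 3 = 6)
H(G) = -10 (H(G) = (-1 + 6)*(-2) = 5*(-2) = -10)
j(C) = C (j(C) = 0 + C = C)
((-3 - 2)*6)*(j(-2*(-5)*4) + H(-4)) = ((-3 - 2)*6)*(-2*(-5)*4 - 10) = (-5*6)*(10*4 - 10) = -30*(40 - 10) = -30*30 = -900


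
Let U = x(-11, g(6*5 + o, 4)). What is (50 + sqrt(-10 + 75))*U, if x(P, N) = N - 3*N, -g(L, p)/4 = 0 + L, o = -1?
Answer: 11600 + 232*sqrt(65) ≈ 13470.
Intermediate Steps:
g(L, p) = -4*L (g(L, p) = -4*(0 + L) = -4*L)
x(P, N) = -2*N
U = 232 (U = -(-8)*(6*5 - 1) = -(-8)*(30 - 1) = -(-8)*29 = -2*(-116) = 232)
(50 + sqrt(-10 + 75))*U = (50 + sqrt(-10 + 75))*232 = (50 + sqrt(65))*232 = 11600 + 232*sqrt(65)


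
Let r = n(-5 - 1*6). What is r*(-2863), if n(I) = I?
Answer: 31493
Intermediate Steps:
r = -11 (r = -5 - 1*6 = -5 - 6 = -11)
r*(-2863) = -11*(-2863) = 31493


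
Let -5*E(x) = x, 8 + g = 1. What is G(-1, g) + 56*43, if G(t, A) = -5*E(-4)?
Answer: 2404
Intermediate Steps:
g = -7 (g = -8 + 1 = -7)
E(x) = -x/5
G(t, A) = -4 (G(t, A) = -(-1)*(-4) = -5*⅘ = -4)
G(-1, g) + 56*43 = -4 + 56*43 = -4 + 2408 = 2404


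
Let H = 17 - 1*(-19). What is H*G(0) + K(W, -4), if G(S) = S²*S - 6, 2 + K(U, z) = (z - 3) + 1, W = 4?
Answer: -224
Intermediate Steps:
K(U, z) = -4 + z (K(U, z) = -2 + ((z - 3) + 1) = -2 + ((-3 + z) + 1) = -2 + (-2 + z) = -4 + z)
H = 36 (H = 17 + 19 = 36)
G(S) = -6 + S³ (G(S) = S³ - 6 = -6 + S³)
H*G(0) + K(W, -4) = 36*(-6 + 0³) + (-4 - 4) = 36*(-6 + 0) - 8 = 36*(-6) - 8 = -216 - 8 = -224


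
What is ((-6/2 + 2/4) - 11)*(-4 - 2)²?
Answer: -486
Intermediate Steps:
((-6/2 + 2/4) - 11)*(-4 - 2)² = ((-6*½ + 2*(¼)) - 11)*(-6)² = ((-3 + ½) - 11)*36 = (-5/2 - 11)*36 = -27/2*36 = -486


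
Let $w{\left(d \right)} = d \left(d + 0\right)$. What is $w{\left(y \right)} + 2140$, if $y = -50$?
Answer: $4640$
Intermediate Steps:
$w{\left(d \right)} = d^{2}$ ($w{\left(d \right)} = d d = d^{2}$)
$w{\left(y \right)} + 2140 = \left(-50\right)^{2} + 2140 = 2500 + 2140 = 4640$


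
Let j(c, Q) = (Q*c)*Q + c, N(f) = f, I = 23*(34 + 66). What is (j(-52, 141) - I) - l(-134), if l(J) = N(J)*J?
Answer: -1054120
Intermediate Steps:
I = 2300 (I = 23*100 = 2300)
j(c, Q) = c + c*Q**2 (j(c, Q) = c*Q**2 + c = c + c*Q**2)
l(J) = J**2 (l(J) = J*J = J**2)
(j(-52, 141) - I) - l(-134) = (-52*(1 + 141**2) - 1*2300) - 1*(-134)**2 = (-52*(1 + 19881) - 2300) - 1*17956 = (-52*19882 - 2300) - 17956 = (-1033864 - 2300) - 17956 = -1036164 - 17956 = -1054120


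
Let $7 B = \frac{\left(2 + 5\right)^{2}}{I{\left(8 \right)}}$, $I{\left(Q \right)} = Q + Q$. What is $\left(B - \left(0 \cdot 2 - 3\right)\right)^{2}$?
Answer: $\frac{3025}{256} \approx 11.816$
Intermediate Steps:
$I{\left(Q \right)} = 2 Q$
$B = \frac{7}{16}$ ($B = \frac{\left(2 + 5\right)^{2} \frac{1}{2 \cdot 8}}{7} = \frac{7^{2} \cdot \frac{1}{16}}{7} = \frac{49 \cdot \frac{1}{16}}{7} = \frac{1}{7} \cdot \frac{49}{16} = \frac{7}{16} \approx 0.4375$)
$\left(B - \left(0 \cdot 2 - 3\right)\right)^{2} = \left(\frac{7}{16} - \left(0 \cdot 2 - 3\right)\right)^{2} = \left(\frac{7}{16} - \left(0 - 3\right)\right)^{2} = \left(\frac{7}{16} - -3\right)^{2} = \left(\frac{7}{16} + 3\right)^{2} = \left(\frac{55}{16}\right)^{2} = \frac{3025}{256}$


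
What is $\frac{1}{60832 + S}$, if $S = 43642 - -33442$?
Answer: $\frac{1}{137916} \approx 7.2508 \cdot 10^{-6}$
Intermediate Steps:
$S = 77084$ ($S = 43642 + 33442 = 77084$)
$\frac{1}{60832 + S} = \frac{1}{60832 + 77084} = \frac{1}{137916}$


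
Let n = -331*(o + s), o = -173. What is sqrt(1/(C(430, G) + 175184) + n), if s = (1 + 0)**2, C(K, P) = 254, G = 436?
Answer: sqrt(1752281097838046)/175438 ≈ 238.60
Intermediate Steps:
s = 1 (s = 1**2 = 1)
n = 56932 (n = -331*(-173 + 1) = -331*(-172) = 56932)
sqrt(1/(C(430, G) + 175184) + n) = sqrt(1/(254 + 175184) + 56932) = sqrt(1/175438 + 56932) = sqrt(9988036217/175438) = sqrt(1752281097838046)/175438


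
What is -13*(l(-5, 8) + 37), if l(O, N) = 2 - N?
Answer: -403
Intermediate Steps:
-13*(l(-5, 8) + 37) = -13*((2 - 1*8) + 37) = -13*((2 - 8) + 37) = -13*(-6 + 37) = -13*31 = -403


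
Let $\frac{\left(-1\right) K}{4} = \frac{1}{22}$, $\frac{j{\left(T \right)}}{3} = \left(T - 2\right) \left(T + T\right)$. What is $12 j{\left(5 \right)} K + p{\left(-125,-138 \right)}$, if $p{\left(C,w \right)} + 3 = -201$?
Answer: $- \frac{4404}{11} \approx -400.36$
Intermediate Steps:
$p{\left(C,w \right)} = -204$ ($p{\left(C,w \right)} = -3 - 201 = -204$)
$j{\left(T \right)} = 6 T \left(-2 + T\right)$ ($j{\left(T \right)} = 3 \left(T - 2\right) \left(T + T\right) = 3 \left(-2 + T\right) 2 T = 3 \cdot 2 T \left(-2 + T\right) = 6 T \left(-2 + T\right)$)
$K = - \frac{2}{11}$ ($K = - \frac{4}{22} = \left(-4\right) \frac{1}{22} = - \frac{2}{11} \approx -0.18182$)
$12 j{\left(5 \right)} K + p{\left(-125,-138 \right)} = 12 \cdot 6 \cdot 5 \left(-2 + 5\right) \left(- \frac{2}{11}\right) - 204 = 12 \cdot 6 \cdot 5 \cdot 3 \left(- \frac{2}{11}\right) - 204 = 12 \cdot 90 \left(- \frac{2}{11}\right) - 204 = 1080 \left(- \frac{2}{11}\right) - 204 = - \frac{2160}{11} - 204 = - \frac{4404}{11}$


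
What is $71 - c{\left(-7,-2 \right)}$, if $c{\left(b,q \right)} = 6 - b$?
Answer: $58$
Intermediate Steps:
$71 - c{\left(-7,-2 \right)} = 71 - \left(6 - -7\right) = 71 - \left(6 + 7\right) = 71 - 13 = 58$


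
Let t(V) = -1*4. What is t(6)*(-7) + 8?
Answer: 36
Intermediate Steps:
t(V) = -4
t(6)*(-7) + 8 = -4*(-7) + 8 = 28 + 8 = 36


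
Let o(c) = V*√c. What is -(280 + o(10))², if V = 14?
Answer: -80360 - 7840*√10 ≈ -1.0515e+5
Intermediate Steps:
o(c) = 14*√c
-(280 + o(10))² = -(280 + 14*√10)²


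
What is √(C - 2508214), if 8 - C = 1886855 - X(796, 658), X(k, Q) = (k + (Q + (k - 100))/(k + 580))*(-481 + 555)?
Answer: I*√128278714474/172 ≈ 2082.3*I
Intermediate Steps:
X(k, Q) = 74*k + 74*(-100 + Q + k)/(580 + k) (X(k, Q) = (k + (Q + (-100 + k))/(580 + k))*74 = (k + (-100 + Q + k)/(580 + k))*74 = 74*k + 74*(-100 + Q + k)/(580 + k))
C = -628787343/344 (C = 8 - (1886855 - 74*(-100 + 658 + 796² + 581*796)/(580 + 796)) = 8 - (1886855 - 74*(-100 + 658 + 633616 + 462476)/1376) = 8 - (1886855 - 74*1096650/1376) = 8 - (1886855 - 1*20288025/344) = 8 - (1886855 - 20288025/344) = 8 - 1*628790095/344 = 8 - 628790095/344 = -628787343/344 ≈ -1.8279e+6)
√(C - 2508214) = √(-628787343/344 - 2508214) = √(-1491612959/344) = I*√128278714474/172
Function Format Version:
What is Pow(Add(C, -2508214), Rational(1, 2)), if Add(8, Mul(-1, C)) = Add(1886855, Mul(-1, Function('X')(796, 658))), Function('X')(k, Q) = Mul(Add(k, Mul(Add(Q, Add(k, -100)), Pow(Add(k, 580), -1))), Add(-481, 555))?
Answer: Mul(Rational(1, 172), I, Pow(128278714474, Rational(1, 2))) ≈ Mul(2082.3, I)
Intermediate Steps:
Function('X')(k, Q) = Add(Mul(74, k), Mul(74, Pow(Add(580, k), -1), Add(-100, Q, k))) (Function('X')(k, Q) = Mul(Add(k, Mul(Add(Q, Add(-100, k)), Pow(Add(580, k), -1))), 74) = Mul(Add(k, Mul(Add(-100, Q, k), Pow(Add(580, k), -1))), 74) = Mul(Add(k, Mul(Pow(Add(580, k), -1), Add(-100, Q, k))), 74) = Add(Mul(74, k), Mul(74, Pow(Add(580, k), -1), Add(-100, Q, k))))
C = Rational(-628787343, 344) (C = Add(8, Mul(-1, Add(1886855, Mul(-1, Mul(74, Pow(Add(580, 796), -1), Add(-100, 658, Pow(796, 2), Mul(581, 796))))))) = Add(8, Mul(-1, Add(1886855, Mul(-1, Mul(74, Pow(1376, -1), Add(-100, 658, 633616, 462476)))))) = Add(8, Mul(-1, Add(1886855, Mul(-1, Mul(74, Rational(1, 1376), 1096650))))) = Add(8, Mul(-1, Add(1886855, Mul(-1, Rational(20288025, 344))))) = Add(8, Mul(-1, Add(1886855, Rational(-20288025, 344)))) = Add(8, Mul(-1, Rational(628790095, 344))) = Add(8, Rational(-628790095, 344)) = Rational(-628787343, 344) ≈ -1.8279e+6)
Pow(Add(C, -2508214), Rational(1, 2)) = Pow(Add(Rational(-628787343, 344), -2508214), Rational(1, 2)) = Pow(Rational(-1491612959, 344), Rational(1, 2)) = Mul(Rational(1, 172), I, Pow(128278714474, Rational(1, 2)))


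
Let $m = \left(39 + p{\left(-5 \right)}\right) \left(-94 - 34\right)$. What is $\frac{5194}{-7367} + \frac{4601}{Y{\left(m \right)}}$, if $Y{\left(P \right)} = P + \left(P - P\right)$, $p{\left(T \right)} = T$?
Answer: $- \frac{1066035}{604928} \approx -1.7623$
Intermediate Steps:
$m = -4352$ ($m = \left(39 - 5\right) \left(-94 - 34\right) = 34 \left(-128\right) = -4352$)
$Y{\left(P \right)} = P$ ($Y{\left(P \right)} = P + 0 = P$)
$\frac{5194}{-7367} + \frac{4601}{Y{\left(m \right)}} = \frac{5194}{-7367} + \frac{4601}{-4352} = 5194 \left(- \frac{1}{7367}\right) + 4601 \left(- \frac{1}{4352}\right) = - \frac{98}{139} - \frac{4601}{4352} = - \frac{1066035}{604928}$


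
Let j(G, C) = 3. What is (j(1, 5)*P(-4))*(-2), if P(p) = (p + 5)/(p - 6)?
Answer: 3/5 ≈ 0.60000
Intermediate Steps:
P(p) = (5 + p)/(-6 + p)
(j(1, 5)*P(-4))*(-2) = (3*((5 - 4)/(-6 - 4)))*(-2) = (3*(1/(-10)))*(-2) = (3*(-1/10*1))*(-2) = (3*(-1/10))*(-2) = -3/10*(-2) = 3/5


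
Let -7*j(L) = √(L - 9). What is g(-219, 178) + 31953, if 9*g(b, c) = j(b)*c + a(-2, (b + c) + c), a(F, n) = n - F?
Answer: 287716/9 - 356*I*√57/63 ≈ 31968.0 - 42.663*I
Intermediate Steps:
j(L) = -√(-9 + L)/7 (j(L) = -√(L - 9)/7 = -√(-9 + L)/7)
g(b, c) = 2/9 + b/9 + 2*c/9 - c*√(-9 + b)/63 (g(b, c) = ((-√(-9 + b)/7)*c + (((b + c) + c) - 1*(-2)))/9 = (-c*√(-9 + b)/7 + ((b + 2*c) + 2))/9 = (-c*√(-9 + b)/7 + (2 + b + 2*c))/9 = (2 + b + 2*c - c*√(-9 + b)/7)/9 = 2/9 + b/9 + 2*c/9 - c*√(-9 + b)/63)
g(-219, 178) + 31953 = (2/9 + (⅑)*(-219) + (2/9)*178 - 1/63*178*√(-9 - 219)) + 31953 = (2/9 - 73/3 + 356/9 - 1/63*178*√(-228)) + 31953 = (2/9 - 73/3 + 356/9 - 1/63*178*2*I*√57) + 31953 = (2/9 - 73/3 + 356/9 - 356*I*√57/63) + 31953 = (139/9 - 356*I*√57/63) + 31953 = 287716/9 - 356*I*√57/63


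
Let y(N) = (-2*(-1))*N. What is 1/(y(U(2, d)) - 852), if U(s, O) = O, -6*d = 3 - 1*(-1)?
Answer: -3/2560 ≈ -0.0011719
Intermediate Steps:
d = -2/3 (d = -(3 - 1*(-1))/6 = -(3 + 1)/6 = -1/6*4 = -2/3 ≈ -0.66667)
y(N) = 2*N
1/(y(U(2, d)) - 852) = 1/(2*(-2/3) - 852) = 1/(-4/3 - 852) = 1/(-2560/3) = -3/2560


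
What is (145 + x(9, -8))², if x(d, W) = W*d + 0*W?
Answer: 5329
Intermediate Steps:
x(d, W) = W*d (x(d, W) = W*d + 0 = W*d)
(145 + x(9, -8))² = (145 - 8*9)² = (145 - 72)² = 73² = 5329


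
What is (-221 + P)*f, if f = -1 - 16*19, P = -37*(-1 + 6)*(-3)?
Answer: -101870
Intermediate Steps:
P = 555 (P = -185*(-3) = -37*(-15) = 555)
f = -305 (f = -1 - 304 = -305)
(-221 + P)*f = (-221 + 555)*(-305) = 334*(-305) = -101870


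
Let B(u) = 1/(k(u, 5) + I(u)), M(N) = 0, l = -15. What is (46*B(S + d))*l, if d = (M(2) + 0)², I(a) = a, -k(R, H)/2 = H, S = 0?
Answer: 69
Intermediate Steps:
k(R, H) = -2*H
d = 0 (d = (0 + 0)² = 0² = 0)
B(u) = 1/(-10 + u) (B(u) = 1/(-2*5 + u) = 1/(-10 + u))
(46*B(S + d))*l = (46/(-10 + (0 + 0)))*(-15) = (46/(-10 + 0))*(-15) = (46/(-10))*(-15) = (46*(-⅒))*(-15) = -23/5*(-15) = 69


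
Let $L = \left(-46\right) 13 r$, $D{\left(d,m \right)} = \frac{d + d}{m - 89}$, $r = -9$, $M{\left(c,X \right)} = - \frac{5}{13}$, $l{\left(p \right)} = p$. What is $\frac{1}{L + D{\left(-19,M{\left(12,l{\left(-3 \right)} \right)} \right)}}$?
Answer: $\frac{581}{3127189} \approx 0.00018579$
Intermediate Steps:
$M{\left(c,X \right)} = - \frac{5}{13}$ ($M{\left(c,X \right)} = \left(-5\right) \frac{1}{13} = - \frac{5}{13}$)
$D{\left(d,m \right)} = \frac{2 d}{-89 + m}$
$L = 5382$ ($L = \left(-46\right) 13 \left(-9\right) = \left(-598\right) \left(-9\right) = 5382$)
$\frac{1}{L + D{\left(-19,M{\left(12,l{\left(-3 \right)} \right)} \right)}} = \frac{1}{5382 + 2 \left(-19\right) \frac{1}{-89 - \frac{5}{13}}} = \frac{1}{5382 + 2 \left(-19\right) \frac{1}{- \frac{1162}{13}}} = \frac{1}{5382 + 2 \left(-19\right) \left(- \frac{13}{1162}\right)} = \frac{1}{5382 + \frac{247}{581}} = \frac{1}{\frac{3127189}{581}} = \frac{581}{3127189}$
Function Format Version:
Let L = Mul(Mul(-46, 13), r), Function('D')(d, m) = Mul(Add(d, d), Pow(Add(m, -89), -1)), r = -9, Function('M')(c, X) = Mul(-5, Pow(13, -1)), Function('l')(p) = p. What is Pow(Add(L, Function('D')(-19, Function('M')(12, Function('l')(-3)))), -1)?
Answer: Rational(581, 3127189) ≈ 0.00018579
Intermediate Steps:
Function('M')(c, X) = Rational(-5, 13) (Function('M')(c, X) = Mul(-5, Rational(1, 13)) = Rational(-5, 13))
Function('D')(d, m) = Mul(2, d, Pow(Add(-89, m), -1)) (Function('D')(d, m) = Mul(Mul(2, d), Pow(Add(-89, m), -1)) = Mul(2, d, Pow(Add(-89, m), -1)))
L = 5382 (L = Mul(Mul(-46, 13), -9) = Mul(-598, -9) = 5382)
Pow(Add(L, Function('D')(-19, Function('M')(12, Function('l')(-3)))), -1) = Pow(Add(5382, Mul(2, -19, Pow(Add(-89, Rational(-5, 13)), -1))), -1) = Pow(Add(5382, Mul(2, -19, Pow(Rational(-1162, 13), -1))), -1) = Pow(Add(5382, Mul(2, -19, Rational(-13, 1162))), -1) = Pow(Add(5382, Rational(247, 581)), -1) = Pow(Rational(3127189, 581), -1) = Rational(581, 3127189)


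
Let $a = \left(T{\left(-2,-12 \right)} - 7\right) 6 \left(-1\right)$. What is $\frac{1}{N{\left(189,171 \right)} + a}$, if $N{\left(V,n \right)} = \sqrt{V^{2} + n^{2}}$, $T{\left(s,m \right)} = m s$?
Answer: $\frac{17}{9093} + \frac{\sqrt{802}}{6062} \approx 0.0065412$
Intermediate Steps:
$a = -102$ ($a = \left(\left(-12\right) \left(-2\right) - 7\right) 6 \left(-1\right) = \left(24 - 7\right) \left(-6\right) = 17 \left(-6\right) = -102$)
$\frac{1}{N{\left(189,171 \right)} + a} = \frac{1}{\sqrt{189^{2} + 171^{2}} - 102} = \frac{1}{\sqrt{35721 + 29241} - 102} = \frac{1}{\sqrt{64962} - 102} = \frac{1}{9 \sqrt{802} - 102} = \frac{1}{-102 + 9 \sqrt{802}}$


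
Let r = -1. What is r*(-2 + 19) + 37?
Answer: 20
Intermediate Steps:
r*(-2 + 19) + 37 = -(-2 + 19) + 37 = -1*17 + 37 = -17 + 37 = 20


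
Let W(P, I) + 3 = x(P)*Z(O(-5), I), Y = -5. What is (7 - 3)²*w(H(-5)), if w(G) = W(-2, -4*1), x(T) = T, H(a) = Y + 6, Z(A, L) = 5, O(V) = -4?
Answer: -208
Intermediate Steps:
H(a) = 1 (H(a) = -5 + 6 = 1)
W(P, I) = -3 + 5*P (W(P, I) = -3 + P*5 = -3 + 5*P)
w(G) = -13 (w(G) = -3 + 5*(-2) = -3 - 10 = -13)
(7 - 3)²*w(H(-5)) = (7 - 3)²*(-13) = 4²*(-13) = 16*(-13) = -208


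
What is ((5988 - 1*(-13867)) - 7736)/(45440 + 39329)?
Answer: 12119/84769 ≈ 0.14297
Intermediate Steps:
((5988 - 1*(-13867)) - 7736)/(45440 + 39329) = ((5988 + 13867) - 7736)/84769 = (19855 - 7736)*(1/84769) = 12119*(1/84769) = 12119/84769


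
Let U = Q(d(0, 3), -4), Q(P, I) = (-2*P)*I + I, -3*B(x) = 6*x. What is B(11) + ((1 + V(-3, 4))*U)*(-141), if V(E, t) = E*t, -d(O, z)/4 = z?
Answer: -155122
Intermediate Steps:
d(O, z) = -4*z
B(x) = -2*x
Q(P, I) = I - 2*I*P (Q(P, I) = -2*I*P + I = I - 2*I*P)
U = -100 (U = -4*(1 - (-8)*3) = -4*(1 - 2*(-12)) = -4*(1 + 24) = -4*25 = -100)
B(11) + ((1 + V(-3, 4))*U)*(-141) = -2*11 + ((1 - 3*4)*(-100))*(-141) = -22 + ((1 - 12)*(-100))*(-141) = -22 - 11*(-100)*(-141) = -22 + 1100*(-141) = -22 - 155100 = -155122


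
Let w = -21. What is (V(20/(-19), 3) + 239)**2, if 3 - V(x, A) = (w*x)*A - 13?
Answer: 12852225/361 ≈ 35602.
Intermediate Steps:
V(x, A) = 16 + 21*A*x (V(x, A) = 3 - ((-21*x)*A - 13) = 3 - (-21*A*x - 13) = 3 - (-13 - 21*A*x) = 3 + (13 + 21*A*x) = 16 + 21*A*x)
(V(20/(-19), 3) + 239)**2 = ((16 + 21*3*(20/(-19))) + 239)**2 = ((16 + 21*3*(20*(-1/19))) + 239)**2 = ((16 + 21*3*(-20/19)) + 239)**2 = ((16 - 1260/19) + 239)**2 = (-956/19 + 239)**2 = (3585/19)**2 = 12852225/361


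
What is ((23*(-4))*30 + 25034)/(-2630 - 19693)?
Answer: -3182/3189 ≈ -0.99780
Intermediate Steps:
((23*(-4))*30 + 25034)/(-2630 - 19693) = (-92*30 + 25034)/(-22323) = (-2760 + 25034)*(-1/22323) = 22274*(-1/22323) = -3182/3189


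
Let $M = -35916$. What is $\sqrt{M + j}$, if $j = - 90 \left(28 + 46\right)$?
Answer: $4 i \sqrt{2661} \approx 206.34 i$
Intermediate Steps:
$j = -6660$ ($j = \left(-90\right) 74 = -6660$)
$\sqrt{M + j} = \sqrt{-35916 - 6660} = \sqrt{-42576} = 4 i \sqrt{2661}$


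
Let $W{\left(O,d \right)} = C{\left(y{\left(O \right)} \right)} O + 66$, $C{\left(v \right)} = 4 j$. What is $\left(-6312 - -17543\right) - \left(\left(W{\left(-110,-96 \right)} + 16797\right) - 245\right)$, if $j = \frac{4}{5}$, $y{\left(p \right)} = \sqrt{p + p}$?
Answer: $-5035$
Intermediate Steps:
$y{\left(p \right)} = \sqrt{2} \sqrt{p}$ ($y{\left(p \right)} = \sqrt{2 p} = \sqrt{2} \sqrt{p}$)
$j = \frac{4}{5}$ ($j = 4 \cdot \frac{1}{5} = \frac{4}{5} \approx 0.8$)
$C{\left(v \right)} = \frac{16}{5}$ ($C{\left(v \right)} = 4 \cdot \frac{4}{5} = \frac{16}{5}$)
$W{\left(O,d \right)} = 66 + \frac{16 O}{5}$ ($W{\left(O,d \right)} = \frac{16 O}{5} + 66 = 66 + \frac{16 O}{5}$)
$\left(-6312 - -17543\right) - \left(\left(W{\left(-110,-96 \right)} + 16797\right) - 245\right) = \left(-6312 - -17543\right) - \left(\left(\left(66 + \frac{16}{5} \left(-110\right)\right) + 16797\right) - 245\right) = \left(-6312 + 17543\right) - \left(\left(\left(66 - 352\right) + 16797\right) - 245\right) = 11231 - \left(\left(-286 + 16797\right) - 245\right) = 11231 - \left(16511 - 245\right) = 11231 - 16266 = -5035$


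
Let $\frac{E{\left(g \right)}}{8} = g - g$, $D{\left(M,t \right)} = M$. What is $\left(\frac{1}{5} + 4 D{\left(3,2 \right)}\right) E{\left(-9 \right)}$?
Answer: $0$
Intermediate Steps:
$E{\left(g \right)} = 0$ ($E{\left(g \right)} = 8 \left(g - g\right) = 8 \cdot 0 = 0$)
$\left(\frac{1}{5} + 4 D{\left(3,2 \right)}\right) E{\left(-9 \right)} = \left(\frac{1}{5} + 4 \cdot 3\right) 0 = \left(\frac{1}{5} + 12\right) 0 = \frac{61}{5} \cdot 0 = 0$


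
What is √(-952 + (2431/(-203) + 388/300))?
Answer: I*√8926011906/3045 ≈ 31.027*I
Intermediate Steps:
√(-952 + (2431/(-203) + 388/300)) = √(-952 + (2431*(-1/203) + 388*(1/300))) = √(-952 + (-2431/203 + 97/75)) = √(-952 - 162634/15225) = √(-14656834/15225) = I*√8926011906/3045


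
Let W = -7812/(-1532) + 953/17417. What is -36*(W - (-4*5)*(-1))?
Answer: 3565217520/6670711 ≈ 534.46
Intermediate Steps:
W = 34380400/6670711 (W = -7812*(-1/1532) + 953*(1/17417) = 1953/383 + 953/17417 = 34380400/6670711 ≈ 5.1539)
-36*(W - (-4*5)*(-1)) = -36*(34380400/6670711 - (-4*5)*(-1)) = -36*(34380400/6670711 - (-20)*(-1)) = -36*(34380400/6670711 - 1*20) = -36*(34380400/6670711 - 20) = -36*(-99033820/6670711) = 3565217520/6670711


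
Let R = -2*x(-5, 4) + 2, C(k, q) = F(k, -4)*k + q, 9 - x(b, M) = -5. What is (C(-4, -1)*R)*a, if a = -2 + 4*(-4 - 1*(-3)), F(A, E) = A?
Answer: 2340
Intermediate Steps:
x(b, M) = 14 (x(b, M) = 9 - 1*(-5) = 9 + 5 = 14)
C(k, q) = q + k**2 (C(k, q) = k*k + q = k**2 + q = q + k**2)
a = -6 (a = -2 + 4*(-4 + 3) = -2 + 4*(-1) = -2 - 4 = -6)
R = -26 (R = -2*14 + 2 = -28 + 2 = -26)
(C(-4, -1)*R)*a = ((-1 + (-4)**2)*(-26))*(-6) = ((-1 + 16)*(-26))*(-6) = (15*(-26))*(-6) = -390*(-6) = 2340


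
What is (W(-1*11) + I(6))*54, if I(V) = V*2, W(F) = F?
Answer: 54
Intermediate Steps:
I(V) = 2*V
(W(-1*11) + I(6))*54 = (-1*11 + 2*6)*54 = (-11 + 12)*54 = 1*54 = 54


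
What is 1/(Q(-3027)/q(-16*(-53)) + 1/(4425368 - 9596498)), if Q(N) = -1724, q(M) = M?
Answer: -548139780/1114378621 ≈ -0.49188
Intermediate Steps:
1/(Q(-3027)/q(-16*(-53)) + 1/(4425368 - 9596498)) = 1/(-1724/((-16*(-53))) + 1/(4425368 - 9596498)) = 1/(-1724/848 + 1/(-5171130)) = 1/(-1724*1/848 - 1/5171130) = 1/(-431/212 - 1/5171130) = 1/(-1114378621/548139780) = -548139780/1114378621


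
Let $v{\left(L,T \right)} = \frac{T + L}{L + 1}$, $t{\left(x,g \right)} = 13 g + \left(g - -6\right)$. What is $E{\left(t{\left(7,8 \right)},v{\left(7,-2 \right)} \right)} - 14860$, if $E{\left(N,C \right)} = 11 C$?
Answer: $- \frac{118825}{8} \approx -14853.0$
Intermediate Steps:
$t{\left(x,g \right)} = 6 + 14 g$ ($t{\left(x,g \right)} = 13 g + \left(g + 6\right) = 13 g + \left(6 + g\right) = 6 + 14 g$)
$v{\left(L,T \right)} = \frac{L + T}{1 + L}$
$E{\left(t{\left(7,8 \right)},v{\left(7,-2 \right)} \right)} - 14860 = 11 \frac{7 - 2}{1 + 7} - 14860 = 11 \cdot \frac{1}{8} \cdot 5 - 14860 = 11 \cdot \frac{5}{8} - 14860 = \frac{55}{8} - 14860 = - \frac{118825}{8}$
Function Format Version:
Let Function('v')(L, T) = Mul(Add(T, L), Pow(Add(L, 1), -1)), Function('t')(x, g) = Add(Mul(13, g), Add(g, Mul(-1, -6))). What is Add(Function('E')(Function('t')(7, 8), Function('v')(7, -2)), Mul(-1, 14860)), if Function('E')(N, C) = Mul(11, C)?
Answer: Rational(-118825, 8) ≈ -14853.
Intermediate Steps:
Function('t')(x, g) = Add(6, Mul(14, g)) (Function('t')(x, g) = Add(Mul(13, g), Add(g, 6)) = Add(Mul(13, g), Add(6, g)) = Add(6, Mul(14, g)))
Function('v')(L, T) = Mul(Pow(Add(1, L), -1), Add(L, T)) (Function('v')(L, T) = Mul(Add(L, T), Pow(Add(1, L), -1)) = Mul(Pow(Add(1, L), -1), Add(L, T)))
Add(Function('E')(Function('t')(7, 8), Function('v')(7, -2)), Mul(-1, 14860)) = Add(Mul(11, Mul(Pow(Add(1, 7), -1), Add(7, -2))), Mul(-1, 14860)) = Add(Mul(11, Mul(Pow(8, -1), 5)), -14860) = Add(Mul(11, Mul(Rational(1, 8), 5)), -14860) = Add(Mul(11, Rational(5, 8)), -14860) = Add(Rational(55, 8), -14860) = Rational(-118825, 8)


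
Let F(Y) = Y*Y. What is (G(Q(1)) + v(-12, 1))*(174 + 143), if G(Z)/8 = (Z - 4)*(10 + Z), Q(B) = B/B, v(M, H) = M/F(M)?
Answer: -1004573/12 ≈ -83714.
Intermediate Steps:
F(Y) = Y**2
v(M, H) = 1/M (v(M, H) = M/(M**2) = M/M**2 = 1/M)
Q(B) = 1
G(Z) = 8*(-4 + Z)*(10 + Z) (G(Z) = 8*((Z - 4)*(10 + Z)) = 8*((-4 + Z)*(10 + Z)) = 8*(-4 + Z)*(10 + Z))
(G(Q(1)) + v(-12, 1))*(174 + 143) = ((-320 + 8*1**2 + 48*1) + 1/(-12))*(174 + 143) = ((-320 + 8*1 + 48) - 1/12)*317 = ((-320 + 8 + 48) - 1/12)*317 = (-264 - 1/12)*317 = -3169/12*317 = -1004573/12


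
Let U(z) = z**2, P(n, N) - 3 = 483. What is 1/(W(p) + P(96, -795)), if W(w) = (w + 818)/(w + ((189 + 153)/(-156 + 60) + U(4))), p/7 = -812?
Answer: 90745/44179926 ≈ 0.0020540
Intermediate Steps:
P(n, N) = 486 (P(n, N) = 3 + 483 = 486)
p = -5684 (p = 7*(-812) = -5684)
W(w) = (818 + w)/(199/16 + w) (W(w) = (w + 818)/(w + ((189 + 153)/(-156 + 60) + 4**2)) = (818 + w)/(w + (342/(-96) + 16)) = (818 + w)/(w + (342*(-1/96) + 16)) = (818 + w)/(w + (-57/16 + 16)) = (818 + w)/(w + 199/16) = (818 + w)/(199/16 + w))
1/(W(p) + P(96, -795)) = 1/(16*(818 - 5684)/(199 + 16*(-5684)) + 486) = 1/(16*(-4866)/(199 - 90944) + 486) = 1/(16*(-4866)/(-90745) + 486) = 1/(16*(-1/90745)*(-4866) + 486) = 1/(77856/90745 + 486) = 1/(44179926/90745) = 90745/44179926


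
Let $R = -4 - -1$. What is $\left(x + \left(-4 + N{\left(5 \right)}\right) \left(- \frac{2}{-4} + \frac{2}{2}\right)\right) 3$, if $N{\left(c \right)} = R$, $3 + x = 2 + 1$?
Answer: $- \frac{63}{2} \approx -31.5$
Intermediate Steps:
$x = 0$ ($x = -3 + \left(2 + 1\right) = -3 + 3 = 0$)
$R = -3$ ($R = -4 + 1 = -3$)
$N{\left(c \right)} = -3$
$\left(x + \left(-4 + N{\left(5 \right)}\right) \left(- \frac{2}{-4} + \frac{2}{2}\right)\right) 3 = \left(0 + \left(-4 - 3\right) \left(- \frac{2}{-4} + \frac{2}{2}\right)\right) 3 = \left(0 - 7 \left(\left(-2\right) \left(- \frac{1}{4}\right) + 2 \cdot \frac{1}{2}\right)\right) 3 = \left(0 - 7 \left(\frac{1}{2} + 1\right)\right) 3 = \left(0 - \frac{21}{2}\right) 3 = \left(- \frac{21}{2}\right) 3 = - \frac{63}{2}$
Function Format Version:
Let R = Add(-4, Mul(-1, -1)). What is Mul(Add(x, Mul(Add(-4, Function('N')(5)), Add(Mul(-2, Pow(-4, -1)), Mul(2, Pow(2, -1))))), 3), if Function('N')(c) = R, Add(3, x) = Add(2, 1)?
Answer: Rational(-63, 2) ≈ -31.500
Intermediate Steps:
x = 0 (x = Add(-3, Add(2, 1)) = Add(-3, 3) = 0)
R = -3 (R = Add(-4, 1) = -3)
Function('N')(c) = -3
Mul(Add(x, Mul(Add(-4, Function('N')(5)), Add(Mul(-2, Pow(-4, -1)), Mul(2, Pow(2, -1))))), 3) = Mul(Add(0, Mul(Add(-4, -3), Add(Mul(-2, Pow(-4, -1)), Mul(2, Pow(2, -1))))), 3) = Mul(Add(0, Mul(-7, Add(Mul(-2, Rational(-1, 4)), Mul(2, Rational(1, 2))))), 3) = Mul(Add(0, Mul(-7, Add(Rational(1, 2), 1))), 3) = Mul(Add(0, Mul(-7, Rational(3, 2))), 3) = Mul(Add(0, Rational(-21, 2)), 3) = Mul(Rational(-21, 2), 3) = Rational(-63, 2)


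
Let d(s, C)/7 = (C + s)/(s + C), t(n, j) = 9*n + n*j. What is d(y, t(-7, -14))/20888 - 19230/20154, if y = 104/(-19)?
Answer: -9560361/10023256 ≈ -0.95382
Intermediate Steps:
y = -104/19 (y = 104*(-1/19) = -104/19 ≈ -5.4737)
t(n, j) = 9*n + j*n
d(s, C) = 7 (d(s, C) = 7*((C + s)/(s + C)) = 7*((C + s)/(C + s)) = 7*1 = 7)
d(y, t(-7, -14))/20888 - 19230/20154 = 7/20888 - 19230/20154 = 7*(1/20888) - 19230*1/20154 = 1/2984 - 3205/3359 = -9560361/10023256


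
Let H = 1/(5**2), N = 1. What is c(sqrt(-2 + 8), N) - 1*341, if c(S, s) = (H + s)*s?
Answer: -8499/25 ≈ -339.96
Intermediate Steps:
H = 1/25 ≈ 0.040000
c(S, s) = s*(1/25 + s) (c(S, s) = (1/25 + s)*s = s*(1/25 + s))
c(sqrt(-2 + 8), N) - 1*341 = 1*(1/25 + 1) - 1*341 = 1*(26/25) - 341 = 26/25 - 341 = -8499/25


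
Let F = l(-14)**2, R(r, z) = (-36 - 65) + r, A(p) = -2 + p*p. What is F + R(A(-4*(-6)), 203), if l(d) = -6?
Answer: 509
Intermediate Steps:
A(p) = -2 + p**2
R(r, z) = -101 + r
F = 36 (F = (-6)**2 = 36)
F + R(A(-4*(-6)), 203) = 36 + (-101 + (-2 + (-4*(-6))**2)) = 36 + (-101 + (-2 + 24**2)) = 36 + (-101 + (-2 + 576)) = 36 + (-101 + 574) = 36 + 473 = 509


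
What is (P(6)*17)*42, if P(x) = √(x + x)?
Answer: 1428*√3 ≈ 2473.4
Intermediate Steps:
P(x) = √2*√x (P(x) = √(2*x) = √2*√x)
(P(6)*17)*42 = ((√2*√6)*17)*42 = ((2*√3)*17)*42 = (34*√3)*42 = 1428*√3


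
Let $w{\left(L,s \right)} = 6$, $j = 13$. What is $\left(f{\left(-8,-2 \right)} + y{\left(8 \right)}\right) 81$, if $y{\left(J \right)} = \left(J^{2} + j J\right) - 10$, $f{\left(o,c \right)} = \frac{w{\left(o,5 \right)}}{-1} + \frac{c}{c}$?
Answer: $12393$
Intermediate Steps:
$f{\left(o,c \right)} = -5$ ($f{\left(o,c \right)} = \frac{6}{-1} + \frac{c}{c} = 6 \left(-1\right) + 1 = -6 + 1 = -5$)
$y{\left(J \right)} = -10 + J^{2} + 13 J$ ($y{\left(J \right)} = \left(J^{2} + 13 J\right) - 10 = -10 + J^{2} + 13 J$)
$\left(f{\left(-8,-2 \right)} + y{\left(8 \right)}\right) 81 = \left(-5 + \left(-10 + 8^{2} + 13 \cdot 8\right)\right) 81 = \left(-5 + \left(-10 + 64 + 104\right)\right) 81 = \left(-5 + 158\right) 81 = 153 \cdot 81 = 12393$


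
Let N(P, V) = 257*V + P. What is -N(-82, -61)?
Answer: 15759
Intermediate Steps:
N(P, V) = P + 257*V
-N(-82, -61) = -(-82 + 257*(-61)) = -(-82 - 15677) = -1*(-15759) = 15759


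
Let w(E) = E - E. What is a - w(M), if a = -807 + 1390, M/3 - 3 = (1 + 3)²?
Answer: 583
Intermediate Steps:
M = 57 (M = 9 + 3*(1 + 3)² = 9 + 3*4² = 9 + 3*16 = 9 + 48 = 57)
w(E) = 0
a = 583
a - w(M) = 583 - 1*0 = 583 + 0 = 583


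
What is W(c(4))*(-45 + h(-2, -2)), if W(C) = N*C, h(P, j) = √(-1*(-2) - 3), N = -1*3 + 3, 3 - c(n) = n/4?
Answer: 0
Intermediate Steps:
c(n) = 3 - n/4
N = 0 (N = -3 + 3 = 0)
h(P, j) = I (h(P, j) = √(2 - 3) = √(-1) = I)
W(C) = 0 (W(C) = 0*C = 0)
W(c(4))*(-45 + h(-2, -2)) = 0*(-45 + I) = 0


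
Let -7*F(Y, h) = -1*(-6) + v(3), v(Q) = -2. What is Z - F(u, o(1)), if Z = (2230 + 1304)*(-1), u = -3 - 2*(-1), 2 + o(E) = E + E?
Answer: -24734/7 ≈ -3533.4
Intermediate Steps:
o(E) = -2 + 2*E (o(E) = -2 + (E + E) = -2 + 2*E)
u = -1 (u = -3 + 2 = -1)
F(Y, h) = -4/7 (F(Y, h) = -(-1*(-6) - 2)/7 = -(6 - 2)/7 = -⅐*4 = -4/7)
Z = -3534 (Z = 3534*(-1) = -3534)
Z - F(u, o(1)) = -3534 - 1*(-4/7) = -3534 + 4/7 = -24734/7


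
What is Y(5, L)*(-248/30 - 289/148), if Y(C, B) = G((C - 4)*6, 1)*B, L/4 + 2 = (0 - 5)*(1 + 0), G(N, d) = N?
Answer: 317618/185 ≈ 1716.9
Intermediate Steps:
L = -28 (L = -8 + 4*((0 - 5)*(1 + 0)) = -8 + 4*(-5*1) = -8 + 4*(-5) = -8 - 20 = -28)
Y(C, B) = B*(-24 + 6*C) (Y(C, B) = ((C - 4)*6)*B = ((-4 + C)*6)*B = (-24 + 6*C)*B = B*(-24 + 6*C))
Y(5, L)*(-248/30 - 289/148) = (6*(-28)*(-4 + 5))*(-248/30 - 289/148) = (6*(-28)*1)*(-248*1/30 - 289*1/148) = -168*(-124/15 - 289/148) = -168*(-22687/2220) = 317618/185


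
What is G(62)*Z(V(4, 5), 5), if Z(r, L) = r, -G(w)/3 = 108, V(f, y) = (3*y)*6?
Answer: -29160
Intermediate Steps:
V(f, y) = 18*y
G(w) = -324 (G(w) = -3*108 = -324)
G(62)*Z(V(4, 5), 5) = -5832*5 = -324*90 = -29160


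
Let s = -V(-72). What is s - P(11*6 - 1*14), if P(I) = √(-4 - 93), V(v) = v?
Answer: 72 - I*√97 ≈ 72.0 - 9.8489*I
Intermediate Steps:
P(I) = I*√97 (P(I) = √(-97) = I*√97)
s = 72 (s = -1*(-72) = 72)
s - P(11*6 - 1*14) = 72 - I*√97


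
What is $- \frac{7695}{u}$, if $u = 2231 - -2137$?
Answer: $- \frac{2565}{1456} \approx -1.7617$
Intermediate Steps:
$u = 4368$ ($u = 2231 + 2137 = 4368$)
$- \frac{7695}{u} = - \frac{7695}{4368} = \left(-7695\right) \frac{1}{4368} = - \frac{2565}{1456}$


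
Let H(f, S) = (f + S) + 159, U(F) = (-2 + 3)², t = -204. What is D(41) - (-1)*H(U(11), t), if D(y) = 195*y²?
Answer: 327751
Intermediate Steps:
U(F) = 1 (U(F) = 1² = 1)
H(f, S) = 159 + S + f (H(f, S) = (S + f) + 159 = 159 + S + f)
D(41) - (-1)*H(U(11), t) = 195*41² - (-1)*(159 - 204 + 1) = 195*1681 - (-1)*(-44) = 327795 - 1*44 = 327795 - 44 = 327751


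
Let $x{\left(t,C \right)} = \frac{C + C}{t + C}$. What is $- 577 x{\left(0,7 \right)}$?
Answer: $-1154$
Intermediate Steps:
$x{\left(t,C \right)} = \frac{2 C}{C + t}$
$- 577 x{\left(0,7 \right)} = - 577 \cdot 2 \cdot 7 \frac{1}{7 + 0} = - 577 \cdot 2 \cdot 7 \cdot \frac{1}{7} = \left(-577\right) 2 = -1154$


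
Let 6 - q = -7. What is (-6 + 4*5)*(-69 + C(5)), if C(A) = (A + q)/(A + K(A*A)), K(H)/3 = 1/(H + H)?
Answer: -231798/253 ≈ -916.20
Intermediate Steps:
K(H) = 3/(2*H) (K(H) = 3/(H + H) = 3/((2*H)) = 3*(1/(2*H)) = 3/(2*H))
q = 13 (q = 6 - 1*(-7) = 6 + 7 = 13)
C(A) = (13 + A)/(A + 3/(2*A²)) (C(A) = (A + 13)/(A + 3/(2*((A*A)))) = (13 + A)/(A + 3/(2*(A²))) = (13 + A)/(A + 3/(2*A²)))
(-6 + 4*5)*(-69 + C(5)) = (-6 + 4*5)*(-69 + 2*5²*(13 + 5)/(3 + 2*5³)) = (-6 + 20)*(-69 + 2*25*18/(3 + 2*125)) = 14*(-69 + 2*25*18/(3 + 250)) = 14*(-69 + 2*25*18/253) = 14*(-69 + 2*25*(1/253)*18) = 14*(-69 + 900/253) = 14*(-16557/253) = -231798/253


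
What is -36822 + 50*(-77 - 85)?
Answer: -44922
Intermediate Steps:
-36822 + 50*(-77 - 85) = -36822 + 50*(-162) = -36822 - 8100 = -44922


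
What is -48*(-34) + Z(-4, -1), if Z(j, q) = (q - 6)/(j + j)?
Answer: 13063/8 ≈ 1632.9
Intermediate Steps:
Z(j, q) = (-6 + q)/(2*j) (Z(j, q) = (-6 + q)/((2*j)) = (-6 + q)*(1/(2*j)) = (-6 + q)/(2*j))
-48*(-34) + Z(-4, -1) = -48*(-34) + (½)*(-6 - 1)/(-4) = 1632 + (½)*(-¼)*(-7) = 1632 + 7/8 = 13063/8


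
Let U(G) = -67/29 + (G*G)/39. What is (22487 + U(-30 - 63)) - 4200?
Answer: 6976935/377 ≈ 18506.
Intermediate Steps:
U(G) = -67/29 + G**2/39 (U(G) = -67*1/29 + G**2*(1/39) = -67/29 + G**2/39)
(22487 + U(-30 - 63)) - 4200 = (22487 + (-67/29 + (-30 - 63)**2/39)) - 4200 = (22487 + (-67/29 + (1/39)*(-93)**2)) - 4200 = (22487 + (-67/29 + (1/39)*8649)) - 4200 = (22487 + (-67/29 + 2883/13)) - 4200 = (22487 + 82736/377) - 4200 = 8560335/377 - 4200 = 6976935/377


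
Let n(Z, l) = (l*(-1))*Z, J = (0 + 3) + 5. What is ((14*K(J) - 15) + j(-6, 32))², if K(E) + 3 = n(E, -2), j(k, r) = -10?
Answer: 24649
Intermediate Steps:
J = 8 (J = 3 + 5 = 8)
n(Z, l) = -Z*l (n(Z, l) = (-l)*Z = -Z*l)
K(E) = -3 + 2*E (K(E) = -3 - 1*E*(-2) = -3 + 2*E)
((14*K(J) - 15) + j(-6, 32))² = ((14*(-3 + 2*8) - 15) - 10)² = ((14*(-3 + 16) - 15) - 10)² = ((14*13 - 15) - 10)² = ((182 - 15) - 10)² = (167 - 10)² = 157² = 24649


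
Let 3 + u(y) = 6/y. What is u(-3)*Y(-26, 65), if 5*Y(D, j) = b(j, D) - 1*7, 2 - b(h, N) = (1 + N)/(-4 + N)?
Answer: 35/6 ≈ 5.8333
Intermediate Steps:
u(y) = -3 + 6/y
b(h, N) = 2 - (1 + N)/(-4 + N)
Y(D, j) = -7/5 + (-9 + D)/(5*(-4 + D)) (Y(D, j) = ((-9 + D)/(-4 + D) - 1*7)/5 = ((-9 + D)/(-4 + D) - 7)/5 = (-7 + (-9 + D)/(-4 + D))/5 = -7/5 + (-9 + D)/(5*(-4 + D)))
u(-3)*Y(-26, 65) = (-3 + 6/(-3))*((19 - 6*(-26))/(5*(-4 - 26))) = (-3 + 6*(-⅓))*((⅕)*(19 + 156)/(-30)) = (-3 - 2)*((⅕)*(-1/30)*175) = -5*(-7/6) = 35/6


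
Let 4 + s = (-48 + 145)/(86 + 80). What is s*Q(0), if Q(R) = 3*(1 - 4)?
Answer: 5103/166 ≈ 30.741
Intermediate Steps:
Q(R) = -9 (Q(R) = 3*(-3) = -9)
s = -567/166 (s = -4 + (-48 + 145)/(86 + 80) = -4 + 97/166 = -567/166 ≈ -3.4157)
s*Q(0) = -567/166*(-9) = 5103/166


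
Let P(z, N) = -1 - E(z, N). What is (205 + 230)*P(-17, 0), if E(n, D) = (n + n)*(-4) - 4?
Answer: -57855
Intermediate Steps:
E(n, D) = -4 - 8*n (E(n, D) = (2*n)*(-4) - 4 = -8*n - 4 = -4 - 8*n)
P(z, N) = 3 + 8*z (P(z, N) = -1 - (-4 - 8*z) = -1 + (4 + 8*z) = 3 + 8*z)
(205 + 230)*P(-17, 0) = (205 + 230)*(3 + 8*(-17)) = 435*(3 - 136) = 435*(-133) = -57855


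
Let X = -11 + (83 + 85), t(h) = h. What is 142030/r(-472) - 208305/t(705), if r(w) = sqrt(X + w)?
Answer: -13887/47 - 4058*I*sqrt(35)/3 ≈ -295.47 - 8002.5*I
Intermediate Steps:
X = 157 (X = -11 + 168 = 157)
r(w) = sqrt(157 + w)
142030/r(-472) - 208305/t(705) = 142030/(sqrt(157 - 472)) - 208305/705 = 142030/(sqrt(-315)) - 208305*1/705 = 142030/((3*I*sqrt(35))) - 13887/47 = 142030*(-I*sqrt(35)/105) - 13887/47 = -4058*I*sqrt(35)/3 - 13887/47 = -13887/47 - 4058*I*sqrt(35)/3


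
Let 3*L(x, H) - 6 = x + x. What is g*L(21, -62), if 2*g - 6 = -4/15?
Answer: 688/15 ≈ 45.867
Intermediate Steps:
L(x, H) = 2 + 2*x/3 (L(x, H) = 2 + (x + x)/3 = 2 + (2*x)/3 = 2 + 2*x/3)
g = 43/15 (g = 3 + (-4/15)/2 = 3 + (-4*1/15)/2 = 3 + (1/2)*(-4/15) = 3 - 2/15 = 43/15 ≈ 2.8667)
g*L(21, -62) = 43*(2 + (2/3)*21)/15 = 43*(2 + 14)/15 = (43/15)*16 = 688/15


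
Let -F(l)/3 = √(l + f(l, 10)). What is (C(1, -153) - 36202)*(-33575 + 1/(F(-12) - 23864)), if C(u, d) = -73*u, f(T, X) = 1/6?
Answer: 277440588010649765/227796241 - 7255*I*√426/227796241 ≈ 1.2179e+9 - 0.00065735*I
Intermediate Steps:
f(T, X) = ⅙
F(l) = -3*√(⅙ + l) (F(l) = -3*√(l + ⅙) = -3*√(⅙ + l))
(C(1, -153) - 36202)*(-33575 + 1/(F(-12) - 23864)) = (-73*1 - 36202)*(-33575 + 1/(-√(6 + 36*(-12))/2 - 23864)) = (-73 - 36202)*(-33575 + 1/(-√(6 - 432)/2 - 23864)) = -36275*(-33575 + 1/(-I*√426/2 - 23864)) = -36275*(-33575 + 1/(-23864 - I*√426/2)) = 1217933125 - 36275/(-23864 - I*√426/2)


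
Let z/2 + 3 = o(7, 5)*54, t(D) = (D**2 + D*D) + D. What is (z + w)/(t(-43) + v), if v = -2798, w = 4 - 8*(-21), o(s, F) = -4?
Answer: -266/857 ≈ -0.31039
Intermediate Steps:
t(D) = D + 2*D**2 (t(D) = (D**2 + D**2) + D = 2*D**2 + D = D + 2*D**2)
w = 172 (w = 4 + 168 = 172)
z = -438 (z = -6 + 2*(-4*54) = -6 + 2*(-216) = -6 - 432 = -438)
(z + w)/(t(-43) + v) = (-438 + 172)/(-43*(1 + 2*(-43)) - 2798) = -266/(-43*(1 - 86) - 2798) = -266/(-43*(-85) - 2798) = -266/(3655 - 2798) = -266/857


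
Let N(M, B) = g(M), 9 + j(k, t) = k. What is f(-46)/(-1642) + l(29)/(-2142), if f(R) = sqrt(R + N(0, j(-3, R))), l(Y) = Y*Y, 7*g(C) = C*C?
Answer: -841/2142 - I*sqrt(46)/1642 ≈ -0.39262 - 0.0041305*I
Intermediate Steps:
j(k, t) = -9 + k
g(C) = C**2/7 (g(C) = (C*C)/7 = C**2/7)
N(M, B) = M**2/7
l(Y) = Y**2
f(R) = sqrt(R) (f(R) = sqrt(R + (1/7)*0**2) = sqrt(R + (1/7)*0) = sqrt(R + 0) = sqrt(R))
f(-46)/(-1642) + l(29)/(-2142) = sqrt(-46)/(-1642) + 29**2/(-2142) = (I*sqrt(46))*(-1/1642) + 841*(-1/2142) = -I*sqrt(46)/1642 - 841/2142 = -841/2142 - I*sqrt(46)/1642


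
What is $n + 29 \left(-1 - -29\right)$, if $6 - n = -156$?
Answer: $974$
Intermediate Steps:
$n = 162$ ($n = 6 - -156 = 6 + 156 = 162$)
$n + 29 \left(-1 - -29\right) = 162 + 29 \left(-1 - -29\right) = 162 + 29 \left(-1 + 29\right) = 162 + 29 \cdot 28 = 162 + 812 = 974$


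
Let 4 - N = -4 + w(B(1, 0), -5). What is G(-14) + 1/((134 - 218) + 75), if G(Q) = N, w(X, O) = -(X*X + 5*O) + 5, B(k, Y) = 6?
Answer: 125/9 ≈ 13.889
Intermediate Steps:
w(X, O) = 5 - X² - 5*O (w(X, O) = -(X² + 5*O) + 5 = (-X² - 5*O) + 5 = 5 - X² - 5*O)
N = 14 (N = 4 - (-4 + (5 - 1*6² - 5*(-5))) = 4 - (-4 + (5 - 1*36 + 25)) = 4 - (-4 + (5 - 36 + 25)) = 4 - (-4 - 6) = 4 - 1*(-10) = 4 + 10 = 14)
G(Q) = 14
G(-14) + 1/((134 - 218) + 75) = 14 + 1/((134 - 218) + 75) = 14 + 1/(-84 + 75) = 14 + 1/(-9) = 14 - ⅑ = 125/9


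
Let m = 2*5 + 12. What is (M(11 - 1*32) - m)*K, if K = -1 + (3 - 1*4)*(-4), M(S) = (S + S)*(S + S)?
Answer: 5226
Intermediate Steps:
M(S) = 4*S² (M(S) = (2*S)*(2*S) = 4*S²)
m = 22 (m = 10 + 12 = 22)
K = 3 (K = -1 + (3 - 4)*(-4) = -1 - 1*(-4) = -1 + 4 = 3)
(M(11 - 1*32) - m)*K = (4*(11 - 1*32)² - 1*22)*3 = (4*(11 - 32)² - 22)*3 = (4*(-21)² - 22)*3 = (4*441 - 22)*3 = (1764 - 22)*3 = 1742*3 = 5226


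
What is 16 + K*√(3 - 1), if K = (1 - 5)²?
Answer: 16 + 16*√2 ≈ 38.627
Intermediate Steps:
K = 16 (K = (-4)² = 16)
16 + K*√(3 - 1) = 16 + 16*√(3 - 1) = 16 + 16*√2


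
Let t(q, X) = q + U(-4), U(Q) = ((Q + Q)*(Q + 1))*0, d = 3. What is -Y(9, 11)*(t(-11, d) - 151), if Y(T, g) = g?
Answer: 1782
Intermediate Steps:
U(Q) = 0 (U(Q) = ((2*Q)*(1 + Q))*0 = (2*Q*(1 + Q))*0 = 0)
t(q, X) = q (t(q, X) = q + 0 = q)
-Y(9, 11)*(t(-11, d) - 151) = -11*(-11 - 151) = -11*(-162) = -1*(-1782) = 1782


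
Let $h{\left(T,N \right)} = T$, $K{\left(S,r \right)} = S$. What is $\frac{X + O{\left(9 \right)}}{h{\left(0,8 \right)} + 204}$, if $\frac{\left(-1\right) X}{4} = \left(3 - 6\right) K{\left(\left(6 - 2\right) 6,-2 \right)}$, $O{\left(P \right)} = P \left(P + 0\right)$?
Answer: $\frac{123}{68} \approx 1.8088$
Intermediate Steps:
$O{\left(P \right)} = P^{2}$ ($O{\left(P \right)} = P P = P^{2}$)
$X = 288$ ($X = - 4 \left(3 - 6\right) \left(6 - 2\right) 6 = - 4 \left(- 3 \cdot 4 \cdot 6\right) = - 4 \left(\left(-3\right) 24\right) = \left(-4\right) \left(-72\right) = 288$)
$\frac{X + O{\left(9 \right)}}{h{\left(0,8 \right)} + 204} = \frac{288 + 9^{2}}{0 + 204} = \frac{288 + 81}{204} = 369 \cdot \frac{1}{204} = \frac{123}{68}$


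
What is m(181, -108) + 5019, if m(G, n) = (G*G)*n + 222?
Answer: -3532947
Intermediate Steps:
m(G, n) = 222 + n*G² (m(G, n) = G²*n + 222 = n*G² + 222 = 222 + n*G²)
m(181, -108) + 5019 = (222 - 108*181²) + 5019 = (222 - 108*32761) + 5019 = (222 - 3538188) + 5019 = -3537966 + 5019 = -3532947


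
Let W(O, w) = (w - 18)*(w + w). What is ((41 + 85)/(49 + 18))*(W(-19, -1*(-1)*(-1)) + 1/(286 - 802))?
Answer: 411747/5762 ≈ 71.459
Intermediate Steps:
W(O, w) = 2*w*(-18 + w) (W(O, w) = (-18 + w)*(2*w) = 2*w*(-18 + w))
((41 + 85)/(49 + 18))*(W(-19, -1*(-1)*(-1)) + 1/(286 - 802)) = ((41 + 85)/(49 + 18))*(2*(-1*(-1)*(-1))*(-18 - 1*(-1)*(-1)) + 1/(286 - 802)) = (126/67)*(2*(1*(-1))*(-18 + 1*(-1)) + 1/(-516)) = (126*(1/67))*(2*(-1)*(-18 - 1) - 1/516) = 126*(2*(-1)*(-19) - 1/516)/67 = 126*(38 - 1/516)/67 = (126/67)*(19607/516) = 411747/5762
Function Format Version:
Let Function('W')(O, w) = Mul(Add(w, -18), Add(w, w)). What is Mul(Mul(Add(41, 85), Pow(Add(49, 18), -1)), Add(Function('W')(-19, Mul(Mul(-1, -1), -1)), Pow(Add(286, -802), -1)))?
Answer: Rational(411747, 5762) ≈ 71.459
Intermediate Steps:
Function('W')(O, w) = Mul(2, w, Add(-18, w)) (Function('W')(O, w) = Mul(Add(-18, w), Mul(2, w)) = Mul(2, w, Add(-18, w)))
Mul(Mul(Add(41, 85), Pow(Add(49, 18), -1)), Add(Function('W')(-19, Mul(Mul(-1, -1), -1)), Pow(Add(286, -802), -1))) = Mul(Mul(Add(41, 85), Pow(Add(49, 18), -1)), Add(Mul(2, Mul(Mul(-1, -1), -1), Add(-18, Mul(Mul(-1, -1), -1))), Pow(Add(286, -802), -1))) = Mul(Mul(126, Pow(67, -1)), Add(Mul(2, Mul(1, -1), Add(-18, Mul(1, -1))), Pow(-516, -1))) = Mul(Mul(126, Rational(1, 67)), Add(Mul(2, -1, Add(-18, -1)), Rational(-1, 516))) = Mul(Rational(126, 67), Add(Mul(2, -1, -19), Rational(-1, 516))) = Mul(Rational(126, 67), Add(38, Rational(-1, 516))) = Mul(Rational(126, 67), Rational(19607, 516)) = Rational(411747, 5762)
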